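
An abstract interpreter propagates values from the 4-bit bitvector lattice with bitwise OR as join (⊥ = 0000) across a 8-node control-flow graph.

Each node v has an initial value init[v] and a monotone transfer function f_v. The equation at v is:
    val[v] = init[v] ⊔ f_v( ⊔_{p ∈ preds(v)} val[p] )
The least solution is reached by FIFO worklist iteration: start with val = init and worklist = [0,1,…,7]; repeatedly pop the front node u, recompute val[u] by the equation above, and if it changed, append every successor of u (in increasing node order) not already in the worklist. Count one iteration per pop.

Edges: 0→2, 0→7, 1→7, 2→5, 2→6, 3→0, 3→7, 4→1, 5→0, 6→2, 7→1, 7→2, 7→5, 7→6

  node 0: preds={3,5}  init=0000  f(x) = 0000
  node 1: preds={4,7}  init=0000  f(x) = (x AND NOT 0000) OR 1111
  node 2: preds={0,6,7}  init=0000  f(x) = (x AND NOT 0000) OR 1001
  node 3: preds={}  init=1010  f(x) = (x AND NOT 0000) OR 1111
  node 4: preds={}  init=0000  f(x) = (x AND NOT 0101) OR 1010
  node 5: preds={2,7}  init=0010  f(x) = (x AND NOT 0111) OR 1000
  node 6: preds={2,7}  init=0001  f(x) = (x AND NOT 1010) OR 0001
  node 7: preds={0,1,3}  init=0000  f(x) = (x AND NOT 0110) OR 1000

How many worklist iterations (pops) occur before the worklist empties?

Worklist (13 pops):
  #1 pop 0: in=1010 → 0000 (no change)
  #2 pop 1: in=0000 → 1111 (was 0000); enqueue []
  #3 pop 2: in=0001 → 1001 (was 0000); enqueue []
  #4 pop 3: in=0000 → 1111 (was 1010); enqueue [0]
  #5 pop 4: in=0000 → 1010 (was 0000); enqueue [1]
  #6 pop 5: in=1001 → 1010 (was 0010); enqueue []
  #7 pop 6: in=1001 → 0001 (no change)
  #8 pop 7: in=1111 → 1001 (was 0000); enqueue [2,5,6]
  #9 pop 0: in=1111 → 0000 (no change)
  #10 pop 1: in=1011 → 1111 (no change)
  #11 pop 2: in=1001 → 1001 (no change)
  #12 pop 5: in=1001 → 1010 (no change)
  #13 pop 6: in=1001 → 0001 (no change)

Fixpoint:
  val[0] = 0000
  val[1] = 1111
  val[2] = 1001
  val[3] = 1111
  val[4] = 1010
  val[5] = 1010
  val[6] = 0001
  val[7] = 1001

13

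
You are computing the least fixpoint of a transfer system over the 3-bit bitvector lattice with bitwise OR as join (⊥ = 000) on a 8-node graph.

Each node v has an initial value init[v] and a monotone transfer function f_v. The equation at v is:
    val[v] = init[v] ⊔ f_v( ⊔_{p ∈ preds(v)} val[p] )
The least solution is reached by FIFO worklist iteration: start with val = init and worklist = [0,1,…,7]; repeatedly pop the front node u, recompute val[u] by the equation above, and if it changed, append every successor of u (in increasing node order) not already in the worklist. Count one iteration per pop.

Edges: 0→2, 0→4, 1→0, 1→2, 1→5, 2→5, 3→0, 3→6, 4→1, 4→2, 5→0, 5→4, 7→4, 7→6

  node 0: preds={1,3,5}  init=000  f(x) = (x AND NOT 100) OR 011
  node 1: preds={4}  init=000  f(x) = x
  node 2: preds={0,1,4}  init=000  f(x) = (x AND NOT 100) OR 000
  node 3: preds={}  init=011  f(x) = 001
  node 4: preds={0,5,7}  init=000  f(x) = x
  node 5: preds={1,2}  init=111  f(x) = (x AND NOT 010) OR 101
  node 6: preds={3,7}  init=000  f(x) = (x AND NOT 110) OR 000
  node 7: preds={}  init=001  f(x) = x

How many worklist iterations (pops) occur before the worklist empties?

Worklist (12 pops):
  #1 pop 0: in=111 → 011 (was 000); enqueue []
  #2 pop 1: in=000 → 000 (no change)
  #3 pop 2: in=011 → 011 (was 000); enqueue []
  #4 pop 3: in=000 → 011 (no change)
  #5 pop 4: in=111 → 111 (was 000); enqueue [1,2]
  #6 pop 5: in=011 → 111 (no change)
  #7 pop 6: in=011 → 001 (was 000); enqueue []
  #8 pop 7: in=000 → 001 (no change)
  #9 pop 1: in=111 → 111 (was 000); enqueue [0,5]
  #10 pop 2: in=111 → 011 (no change)
  #11 pop 0: in=111 → 011 (no change)
  #12 pop 5: in=111 → 111 (no change)

Fixpoint:
  val[0] = 011
  val[1] = 111
  val[2] = 011
  val[3] = 011
  val[4] = 111
  val[5] = 111
  val[6] = 001
  val[7] = 001

12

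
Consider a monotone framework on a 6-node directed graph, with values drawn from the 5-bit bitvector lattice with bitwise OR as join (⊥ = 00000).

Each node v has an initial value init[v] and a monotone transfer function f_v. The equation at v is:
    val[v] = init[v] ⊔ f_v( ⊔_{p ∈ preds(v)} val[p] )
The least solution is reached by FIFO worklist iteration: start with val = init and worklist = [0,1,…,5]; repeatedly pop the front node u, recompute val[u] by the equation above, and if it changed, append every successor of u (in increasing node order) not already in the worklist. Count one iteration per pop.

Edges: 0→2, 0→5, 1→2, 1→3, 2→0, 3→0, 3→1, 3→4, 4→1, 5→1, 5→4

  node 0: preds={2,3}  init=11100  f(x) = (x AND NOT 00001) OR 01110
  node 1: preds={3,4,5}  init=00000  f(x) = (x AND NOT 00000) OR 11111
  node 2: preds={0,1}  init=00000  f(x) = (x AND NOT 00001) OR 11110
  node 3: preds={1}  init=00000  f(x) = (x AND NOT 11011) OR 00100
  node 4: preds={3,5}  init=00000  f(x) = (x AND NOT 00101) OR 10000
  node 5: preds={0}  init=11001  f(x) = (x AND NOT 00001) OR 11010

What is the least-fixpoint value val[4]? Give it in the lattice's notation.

11010

Iteration log — 10 steps:
  step 1. node 0  ⊔preds=00000  new=11110  old=11100  +wl: 
  step 2. node 1  ⊔preds=11001  new=11111  old=00000  +wl: 
  step 3. node 2  ⊔preds=11111  new=11110  old=00000  +wl: 0
  step 4. node 3  ⊔preds=11111  new=00100  old=00000  +wl: 1
  step 5. node 4  ⊔preds=11101  new=11000  old=00000  +wl: 
  step 6. node 5  ⊔preds=11110  new=11111  old=11001  +wl: 4
  step 7. node 0  ⊔preds=11110  new=11110  stable
  step 8. node 1  ⊔preds=11111  new=11111  stable
  step 9. node 4  ⊔preds=11111  new=11010  old=11000  +wl: 1
  step 10. node 1  ⊔preds=11111  new=11111  stable

Least fixpoint reached:
  node 0: 11110
  node 1: 11111
  node 2: 11110
  node 3: 00100
  node 4: 11010
  node 5: 11111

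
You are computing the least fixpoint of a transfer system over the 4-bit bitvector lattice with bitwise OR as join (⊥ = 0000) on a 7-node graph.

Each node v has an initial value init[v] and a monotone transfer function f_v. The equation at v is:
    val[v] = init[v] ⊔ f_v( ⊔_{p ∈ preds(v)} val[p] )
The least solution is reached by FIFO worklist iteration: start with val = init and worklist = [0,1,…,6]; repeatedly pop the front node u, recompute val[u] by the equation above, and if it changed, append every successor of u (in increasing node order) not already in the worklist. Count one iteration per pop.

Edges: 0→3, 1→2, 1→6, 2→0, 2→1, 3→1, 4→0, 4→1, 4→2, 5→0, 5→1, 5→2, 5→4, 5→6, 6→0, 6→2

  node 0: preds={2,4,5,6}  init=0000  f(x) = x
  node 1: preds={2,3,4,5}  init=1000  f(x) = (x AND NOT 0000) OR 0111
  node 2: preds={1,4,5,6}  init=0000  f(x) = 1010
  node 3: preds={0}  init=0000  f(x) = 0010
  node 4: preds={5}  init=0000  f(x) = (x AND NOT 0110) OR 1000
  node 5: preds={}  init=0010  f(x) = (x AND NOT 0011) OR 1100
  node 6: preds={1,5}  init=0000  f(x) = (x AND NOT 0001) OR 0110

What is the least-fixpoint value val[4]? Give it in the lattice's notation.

1000

Worklist (12 pops):
  #1 pop 0: in=0010 → 0010 (was 0000); enqueue []
  #2 pop 1: in=0010 → 1111 (was 1000); enqueue []
  #3 pop 2: in=1111 → 1010 (was 0000); enqueue [0,1]
  #4 pop 3: in=0010 → 0010 (was 0000); enqueue []
  #5 pop 4: in=0010 → 1000 (was 0000); enqueue [2]
  #6 pop 5: in=0000 → 1110 (was 0010); enqueue [4]
  #7 pop 6: in=1111 → 1110 (was 0000); enqueue []
  #8 pop 0: in=1110 → 1110 (was 0010); enqueue [3]
  #9 pop 1: in=1110 → 1111 (no change)
  #10 pop 2: in=1111 → 1010 (no change)
  #11 pop 4: in=1110 → 1000 (no change)
  #12 pop 3: in=1110 → 0010 (no change)

Fixpoint:
  val[0] = 1110
  val[1] = 1111
  val[2] = 1010
  val[3] = 0010
  val[4] = 1000
  val[5] = 1110
  val[6] = 1110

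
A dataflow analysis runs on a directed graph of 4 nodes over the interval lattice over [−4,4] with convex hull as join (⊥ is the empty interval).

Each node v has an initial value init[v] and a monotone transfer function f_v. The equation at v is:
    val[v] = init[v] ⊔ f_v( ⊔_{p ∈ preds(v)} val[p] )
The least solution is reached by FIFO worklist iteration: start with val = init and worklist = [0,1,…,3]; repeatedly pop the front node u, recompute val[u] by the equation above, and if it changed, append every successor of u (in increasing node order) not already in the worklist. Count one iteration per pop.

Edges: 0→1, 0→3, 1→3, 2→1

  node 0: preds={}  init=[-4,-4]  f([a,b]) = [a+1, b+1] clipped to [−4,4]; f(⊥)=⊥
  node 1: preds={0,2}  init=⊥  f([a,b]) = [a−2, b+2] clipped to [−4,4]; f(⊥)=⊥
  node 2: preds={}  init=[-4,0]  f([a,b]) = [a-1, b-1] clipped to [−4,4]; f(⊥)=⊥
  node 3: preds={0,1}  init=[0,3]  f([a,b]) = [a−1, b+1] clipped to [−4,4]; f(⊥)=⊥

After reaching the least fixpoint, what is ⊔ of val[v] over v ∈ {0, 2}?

Iteration log — 4 steps:
  step 1. node 0  ⊔preds=⊥  new=[-4,-4]  stable
  step 2. node 1  ⊔preds=[-4,0]  new=[-4,2]  old=⊥  +wl: 
  step 3. node 2  ⊔preds=⊥  new=[-4,0]  stable
  step 4. node 3  ⊔preds=[-4,2]  new=[-4,3]  old=[0,3]  +wl: 

Least fixpoint reached:
  node 0: [-4,-4]
  node 1: [-4,2]
  node 2: [-4,0]
  node 3: [-4,3]

[-4,0]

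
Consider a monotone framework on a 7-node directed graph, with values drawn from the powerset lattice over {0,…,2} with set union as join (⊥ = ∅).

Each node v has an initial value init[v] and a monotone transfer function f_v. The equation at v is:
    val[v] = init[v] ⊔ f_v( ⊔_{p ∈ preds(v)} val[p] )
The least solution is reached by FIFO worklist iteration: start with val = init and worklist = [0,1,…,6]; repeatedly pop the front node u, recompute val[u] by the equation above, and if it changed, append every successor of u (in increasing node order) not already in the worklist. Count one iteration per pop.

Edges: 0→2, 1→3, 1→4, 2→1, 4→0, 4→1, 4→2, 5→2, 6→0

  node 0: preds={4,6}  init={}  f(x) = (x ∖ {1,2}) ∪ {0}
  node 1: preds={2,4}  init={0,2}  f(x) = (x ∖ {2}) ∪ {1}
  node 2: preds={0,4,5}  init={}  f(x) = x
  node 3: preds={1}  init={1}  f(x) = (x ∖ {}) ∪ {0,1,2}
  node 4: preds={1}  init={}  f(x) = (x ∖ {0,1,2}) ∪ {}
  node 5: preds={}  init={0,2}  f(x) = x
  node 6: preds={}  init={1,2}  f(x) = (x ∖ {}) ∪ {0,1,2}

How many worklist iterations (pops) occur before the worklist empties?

Worklist (9 pops):
  #1 pop 0: in={1,2} → {0} (was {}); enqueue []
  #2 pop 1: in={} → {0,1,2} (was {0,2}); enqueue []
  #3 pop 2: in={0,2} → {0,2} (was {}); enqueue [1]
  #4 pop 3: in={0,1,2} → {0,1,2} (was {1}); enqueue []
  #5 pop 4: in={0,1,2} → {} (no change)
  #6 pop 5: in={} → {0,2} (no change)
  #7 pop 6: in={} → {0,1,2} (was {1,2}); enqueue [0]
  #8 pop 1: in={0,2} → {0,1,2} (no change)
  #9 pop 0: in={0,1,2} → {0} (no change)

Fixpoint:
  val[0] = {0}
  val[1] = {0,1,2}
  val[2] = {0,2}
  val[3] = {0,1,2}
  val[4] = {}
  val[5] = {0,2}
  val[6] = {0,1,2}

9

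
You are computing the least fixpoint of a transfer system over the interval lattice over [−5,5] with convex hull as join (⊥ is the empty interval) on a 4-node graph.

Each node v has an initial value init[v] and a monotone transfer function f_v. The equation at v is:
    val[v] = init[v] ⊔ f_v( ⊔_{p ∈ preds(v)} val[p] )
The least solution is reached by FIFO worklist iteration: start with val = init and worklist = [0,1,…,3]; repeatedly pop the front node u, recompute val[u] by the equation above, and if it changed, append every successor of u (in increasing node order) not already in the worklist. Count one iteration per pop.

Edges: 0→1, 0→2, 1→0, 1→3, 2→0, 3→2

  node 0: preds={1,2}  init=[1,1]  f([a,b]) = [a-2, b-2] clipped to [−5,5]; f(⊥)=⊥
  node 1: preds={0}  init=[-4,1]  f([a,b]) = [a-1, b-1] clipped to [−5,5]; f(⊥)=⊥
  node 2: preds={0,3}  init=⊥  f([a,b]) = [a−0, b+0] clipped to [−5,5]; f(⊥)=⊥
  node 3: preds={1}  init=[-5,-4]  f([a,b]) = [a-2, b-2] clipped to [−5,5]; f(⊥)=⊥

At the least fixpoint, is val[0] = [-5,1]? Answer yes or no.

Trace (6 dequeues):
  [1] u=0 | in [-4,1] | out [-5,1] | prev [1,1] | push {}
  [2] u=1 | in [-5,1] | out [-5,1] | prev [-4,1] | push {0}
  [3] u=2 | in [-5,1] | out [-5,1] | prev ⊥ | push {}
  [4] u=3 | in [-5,1] | out [-5,-1] | prev [-5,-4] | push {2}
  [5] u=0 | in [-5,1] | out [-5,1] | ==
  [6] u=2 | in [-5,1] | out [-5,1] | ==

Converged values:
  [0] [-5,1]
  [1] [-5,1]
  [2] [-5,1]
  [3] [-5,-1]

yes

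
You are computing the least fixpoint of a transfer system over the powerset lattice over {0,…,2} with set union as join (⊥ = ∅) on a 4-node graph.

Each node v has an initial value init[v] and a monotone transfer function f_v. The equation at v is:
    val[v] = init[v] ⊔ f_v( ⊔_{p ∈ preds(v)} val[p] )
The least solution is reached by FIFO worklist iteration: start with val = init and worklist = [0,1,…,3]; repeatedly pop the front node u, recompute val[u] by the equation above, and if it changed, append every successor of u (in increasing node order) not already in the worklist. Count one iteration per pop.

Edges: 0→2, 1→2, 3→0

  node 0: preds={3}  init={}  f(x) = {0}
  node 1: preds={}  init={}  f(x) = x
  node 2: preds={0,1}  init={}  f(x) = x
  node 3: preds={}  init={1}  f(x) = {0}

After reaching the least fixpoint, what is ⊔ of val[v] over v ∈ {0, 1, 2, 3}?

{0,1}

Trace (5 dequeues):
  [1] u=0 | in {1} | out {0} | prev {} | push {}
  [2] u=1 | in {} | out {} | ==
  [3] u=2 | in {0} | out {0} | prev {} | push {}
  [4] u=3 | in {} | out {0,1} | prev {1} | push {0}
  [5] u=0 | in {0,1} | out {0} | ==

Converged values:
  [0] {0}
  [1] {}
  [2] {0}
  [3] {0,1}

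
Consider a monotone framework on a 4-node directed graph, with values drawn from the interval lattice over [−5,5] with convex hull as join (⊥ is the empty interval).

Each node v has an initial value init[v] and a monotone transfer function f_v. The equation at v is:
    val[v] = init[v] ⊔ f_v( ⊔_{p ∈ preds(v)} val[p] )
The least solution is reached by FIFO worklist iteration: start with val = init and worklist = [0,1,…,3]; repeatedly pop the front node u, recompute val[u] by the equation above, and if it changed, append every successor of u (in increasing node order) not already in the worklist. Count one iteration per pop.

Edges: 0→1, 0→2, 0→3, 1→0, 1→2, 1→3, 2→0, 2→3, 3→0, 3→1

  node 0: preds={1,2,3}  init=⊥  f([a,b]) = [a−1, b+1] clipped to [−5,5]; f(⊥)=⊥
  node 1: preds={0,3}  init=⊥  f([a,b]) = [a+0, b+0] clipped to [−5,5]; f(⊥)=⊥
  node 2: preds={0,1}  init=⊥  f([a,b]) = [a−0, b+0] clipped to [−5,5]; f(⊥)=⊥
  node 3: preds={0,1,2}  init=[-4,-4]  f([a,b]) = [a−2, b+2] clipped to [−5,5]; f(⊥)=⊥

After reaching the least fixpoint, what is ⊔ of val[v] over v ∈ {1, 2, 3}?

[-5,5]

Worklist (17 pops):
  #1 pop 0: in=[-4,-4] → [-5,-3] (was ⊥); enqueue []
  #2 pop 1: in=[-5,-3] → [-5,-3] (was ⊥); enqueue [0]
  #3 pop 2: in=[-5,-3] → [-5,-3] (was ⊥); enqueue []
  #4 pop 3: in=[-5,-3] → [-5,-1] (was [-4,-4]); enqueue [1]
  #5 pop 0: in=[-5,-1] → [-5,0] (was [-5,-3]); enqueue [2,3]
  #6 pop 1: in=[-5,0] → [-5,0] (was [-5,-3]); enqueue [0]
  #7 pop 2: in=[-5,0] → [-5,0] (was [-5,-3]); enqueue []
  #8 pop 3: in=[-5,0] → [-5,2] (was [-5,-1]); enqueue [1]
  #9 pop 0: in=[-5,2] → [-5,3] (was [-5,0]); enqueue [2,3]
  #10 pop 1: in=[-5,3] → [-5,3] (was [-5,0]); enqueue [0]
  #11 pop 2: in=[-5,3] → [-5,3] (was [-5,0]); enqueue []
  #12 pop 3: in=[-5,3] → [-5,5] (was [-5,2]); enqueue [1]
  #13 pop 0: in=[-5,5] → [-5,5] (was [-5,3]); enqueue [2,3]
  #14 pop 1: in=[-5,5] → [-5,5] (was [-5,3]); enqueue [0]
  #15 pop 2: in=[-5,5] → [-5,5] (was [-5,3]); enqueue []
  #16 pop 3: in=[-5,5] → [-5,5] (no change)
  #17 pop 0: in=[-5,5] → [-5,5] (no change)

Fixpoint:
  val[0] = [-5,5]
  val[1] = [-5,5]
  val[2] = [-5,5]
  val[3] = [-5,5]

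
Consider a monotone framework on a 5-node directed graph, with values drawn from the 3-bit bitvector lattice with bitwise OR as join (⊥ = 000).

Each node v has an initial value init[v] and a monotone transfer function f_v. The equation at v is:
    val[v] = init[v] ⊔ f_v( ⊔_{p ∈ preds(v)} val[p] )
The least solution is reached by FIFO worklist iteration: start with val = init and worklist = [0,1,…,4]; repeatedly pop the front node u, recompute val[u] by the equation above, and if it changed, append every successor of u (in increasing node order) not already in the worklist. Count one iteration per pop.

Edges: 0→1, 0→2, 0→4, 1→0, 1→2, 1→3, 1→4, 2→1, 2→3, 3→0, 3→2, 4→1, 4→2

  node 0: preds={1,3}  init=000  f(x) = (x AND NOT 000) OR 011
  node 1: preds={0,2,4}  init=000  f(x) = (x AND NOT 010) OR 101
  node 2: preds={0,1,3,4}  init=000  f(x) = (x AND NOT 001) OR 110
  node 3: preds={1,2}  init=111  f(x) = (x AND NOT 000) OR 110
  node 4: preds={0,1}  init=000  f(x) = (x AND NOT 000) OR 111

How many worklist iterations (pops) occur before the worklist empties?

Iteration log — 8 steps:
  step 1. node 0  ⊔preds=111  new=111  old=000  +wl: 
  step 2. node 1  ⊔preds=111  new=101  old=000  +wl: 0
  step 3. node 2  ⊔preds=111  new=110  old=000  +wl: 1
  step 4. node 3  ⊔preds=111  new=111  stable
  step 5. node 4  ⊔preds=111  new=111  old=000  +wl: 2
  step 6. node 0  ⊔preds=111  new=111  stable
  step 7. node 1  ⊔preds=111  new=101  stable
  step 8. node 2  ⊔preds=111  new=110  stable

Least fixpoint reached:
  node 0: 111
  node 1: 101
  node 2: 110
  node 3: 111
  node 4: 111

8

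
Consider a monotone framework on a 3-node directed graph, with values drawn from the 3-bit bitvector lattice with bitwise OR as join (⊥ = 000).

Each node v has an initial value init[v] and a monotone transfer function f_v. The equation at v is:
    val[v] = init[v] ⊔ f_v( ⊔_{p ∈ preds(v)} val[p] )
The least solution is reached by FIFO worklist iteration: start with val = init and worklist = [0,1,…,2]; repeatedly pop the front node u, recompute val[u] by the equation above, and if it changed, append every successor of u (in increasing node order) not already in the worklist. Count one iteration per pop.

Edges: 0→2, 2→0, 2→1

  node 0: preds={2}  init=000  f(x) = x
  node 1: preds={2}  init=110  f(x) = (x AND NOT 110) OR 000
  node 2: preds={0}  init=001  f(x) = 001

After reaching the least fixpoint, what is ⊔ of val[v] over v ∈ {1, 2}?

Iteration log — 3 steps:
  step 1. node 0  ⊔preds=001  new=001  old=000  +wl: 
  step 2. node 1  ⊔preds=001  new=111  old=110  +wl: 
  step 3. node 2  ⊔preds=001  new=001  stable

Least fixpoint reached:
  node 0: 001
  node 1: 111
  node 2: 001

111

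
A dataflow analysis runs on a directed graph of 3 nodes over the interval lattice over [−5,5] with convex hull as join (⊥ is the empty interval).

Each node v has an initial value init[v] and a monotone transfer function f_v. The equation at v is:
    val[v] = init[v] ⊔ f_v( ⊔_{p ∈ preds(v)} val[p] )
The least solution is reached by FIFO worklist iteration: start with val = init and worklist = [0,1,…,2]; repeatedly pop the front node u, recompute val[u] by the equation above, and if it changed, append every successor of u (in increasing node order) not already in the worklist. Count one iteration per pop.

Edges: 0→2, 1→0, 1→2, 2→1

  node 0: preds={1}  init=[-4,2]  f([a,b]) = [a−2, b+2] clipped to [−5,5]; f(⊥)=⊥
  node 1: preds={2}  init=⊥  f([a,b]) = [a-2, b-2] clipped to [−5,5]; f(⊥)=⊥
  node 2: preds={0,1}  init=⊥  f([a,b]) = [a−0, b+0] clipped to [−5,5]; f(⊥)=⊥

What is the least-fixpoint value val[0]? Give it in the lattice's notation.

Iteration log — 7 steps:
  step 1. node 0  ⊔preds=⊥  new=[-4,2]  stable
  step 2. node 1  ⊔preds=⊥  new=⊥  stable
  step 3. node 2  ⊔preds=[-4,2]  new=[-4,2]  old=⊥  +wl: 1
  step 4. node 1  ⊔preds=[-4,2]  new=[-5,0]  old=⊥  +wl: 0,2
  step 5. node 0  ⊔preds=[-5,0]  new=[-5,2]  old=[-4,2]  +wl: 
  step 6. node 2  ⊔preds=[-5,2]  new=[-5,2]  old=[-4,2]  +wl: 1
  step 7. node 1  ⊔preds=[-5,2]  new=[-5,0]  stable

Least fixpoint reached:
  node 0: [-5,2]
  node 1: [-5,0]
  node 2: [-5,2]

[-5,2]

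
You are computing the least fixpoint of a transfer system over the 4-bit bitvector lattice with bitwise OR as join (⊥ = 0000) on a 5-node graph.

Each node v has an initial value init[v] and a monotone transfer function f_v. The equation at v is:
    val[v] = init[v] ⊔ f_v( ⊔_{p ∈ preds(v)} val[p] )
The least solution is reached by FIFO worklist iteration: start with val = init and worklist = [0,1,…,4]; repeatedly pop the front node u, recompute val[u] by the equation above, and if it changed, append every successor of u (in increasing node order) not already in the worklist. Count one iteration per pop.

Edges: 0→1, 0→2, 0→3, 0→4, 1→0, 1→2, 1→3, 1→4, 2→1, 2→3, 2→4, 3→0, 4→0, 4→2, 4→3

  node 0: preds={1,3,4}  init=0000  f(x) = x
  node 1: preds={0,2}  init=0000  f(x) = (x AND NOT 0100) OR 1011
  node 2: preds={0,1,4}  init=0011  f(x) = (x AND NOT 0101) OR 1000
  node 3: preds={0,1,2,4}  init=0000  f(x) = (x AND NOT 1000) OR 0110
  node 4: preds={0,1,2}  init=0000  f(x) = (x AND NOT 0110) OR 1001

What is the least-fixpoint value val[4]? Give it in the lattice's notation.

1001

Iteration log — 10 steps:
  step 1. node 0  ⊔preds=0000  new=0000  stable
  step 2. node 1  ⊔preds=0011  new=1011  old=0000  +wl: 0
  step 3. node 2  ⊔preds=1011  new=1011  old=0011  +wl: 1
  step 4. node 3  ⊔preds=1011  new=0111  old=0000  +wl: 
  step 5. node 4  ⊔preds=1011  new=1001  old=0000  +wl: 2,3
  step 6. node 0  ⊔preds=1111  new=1111  old=0000  +wl: 4
  step 7. node 1  ⊔preds=1111  new=1011  stable
  step 8. node 2  ⊔preds=1111  new=1011  stable
  step 9. node 3  ⊔preds=1111  new=0111  stable
  step 10. node 4  ⊔preds=1111  new=1001  stable

Least fixpoint reached:
  node 0: 1111
  node 1: 1011
  node 2: 1011
  node 3: 0111
  node 4: 1001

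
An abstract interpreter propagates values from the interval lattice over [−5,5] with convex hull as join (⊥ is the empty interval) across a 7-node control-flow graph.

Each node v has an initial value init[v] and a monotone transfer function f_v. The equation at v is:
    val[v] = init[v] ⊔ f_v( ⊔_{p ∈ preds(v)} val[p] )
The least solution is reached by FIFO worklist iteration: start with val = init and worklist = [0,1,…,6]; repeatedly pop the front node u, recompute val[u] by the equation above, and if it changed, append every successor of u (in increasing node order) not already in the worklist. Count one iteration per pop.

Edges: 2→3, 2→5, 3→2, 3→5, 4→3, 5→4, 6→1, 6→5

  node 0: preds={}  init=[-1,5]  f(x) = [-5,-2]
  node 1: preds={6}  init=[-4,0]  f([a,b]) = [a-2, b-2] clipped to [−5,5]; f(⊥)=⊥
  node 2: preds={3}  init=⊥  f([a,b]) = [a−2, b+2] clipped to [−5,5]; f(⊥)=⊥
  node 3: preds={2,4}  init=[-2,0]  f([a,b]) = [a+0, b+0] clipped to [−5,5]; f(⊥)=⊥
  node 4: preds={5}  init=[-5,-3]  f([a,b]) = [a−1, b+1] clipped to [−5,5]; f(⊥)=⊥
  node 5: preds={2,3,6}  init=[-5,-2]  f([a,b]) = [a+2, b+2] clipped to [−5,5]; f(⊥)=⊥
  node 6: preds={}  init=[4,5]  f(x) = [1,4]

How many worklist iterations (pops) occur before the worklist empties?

Worklist (16 pops):
  #1 pop 0: in=⊥ → [-5,5] (was [-1,5]); enqueue []
  #2 pop 1: in=[4,5] → [-4,3] (was [-4,0]); enqueue []
  #3 pop 2: in=[-2,0] → [-4,2] (was ⊥); enqueue []
  #4 pop 3: in=[-5,2] → [-5,2] (was [-2,0]); enqueue [2]
  #5 pop 4: in=[-5,-2] → [-5,-1] (was [-5,-3]); enqueue [3]
  #6 pop 5: in=[-5,5] → [-5,5] (was [-5,-2]); enqueue [4]
  #7 pop 6: in=⊥ → [1,5] (was [4,5]); enqueue [1,5]
  #8 pop 2: in=[-5,2] → [-5,4] (was [-4,2]); enqueue []
  #9 pop 3: in=[-5,4] → [-5,4] (was [-5,2]); enqueue [2]
  #10 pop 4: in=[-5,5] → [-5,5] (was [-5,-1]); enqueue [3]
  #11 pop 1: in=[1,5] → [-4,3] (no change)
  #12 pop 5: in=[-5,5] → [-5,5] (no change)
  #13 pop 2: in=[-5,4] → [-5,5] (was [-5,4]); enqueue [5]
  #14 pop 3: in=[-5,5] → [-5,5] (was [-5,4]); enqueue [2]
  #15 pop 5: in=[-5,5] → [-5,5] (no change)
  #16 pop 2: in=[-5,5] → [-5,5] (no change)

Fixpoint:
  val[0] = [-5,5]
  val[1] = [-4,3]
  val[2] = [-5,5]
  val[3] = [-5,5]
  val[4] = [-5,5]
  val[5] = [-5,5]
  val[6] = [1,5]

16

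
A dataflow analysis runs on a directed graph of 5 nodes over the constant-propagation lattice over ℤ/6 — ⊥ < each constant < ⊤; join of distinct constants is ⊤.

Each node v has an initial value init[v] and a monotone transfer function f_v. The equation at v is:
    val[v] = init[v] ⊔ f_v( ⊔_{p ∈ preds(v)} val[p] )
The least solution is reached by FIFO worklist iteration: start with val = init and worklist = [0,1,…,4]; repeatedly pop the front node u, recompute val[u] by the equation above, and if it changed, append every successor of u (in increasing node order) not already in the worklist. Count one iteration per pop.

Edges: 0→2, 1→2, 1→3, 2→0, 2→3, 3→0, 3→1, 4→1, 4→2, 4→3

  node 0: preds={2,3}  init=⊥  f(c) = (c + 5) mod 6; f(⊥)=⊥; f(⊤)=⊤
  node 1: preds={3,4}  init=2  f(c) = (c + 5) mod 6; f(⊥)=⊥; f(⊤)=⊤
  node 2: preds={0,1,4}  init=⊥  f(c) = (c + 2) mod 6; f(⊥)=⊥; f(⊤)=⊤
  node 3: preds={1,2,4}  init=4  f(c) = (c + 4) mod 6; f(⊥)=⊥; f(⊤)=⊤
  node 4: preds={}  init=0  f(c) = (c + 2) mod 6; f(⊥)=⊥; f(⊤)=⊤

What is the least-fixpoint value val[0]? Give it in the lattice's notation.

Iteration log — 8 steps:
  step 1. node 0  ⊔preds=4  new=3  old=⊥  +wl: 
  step 2. node 1  ⊔preds=⊤  new=⊤  old=2  +wl: 
  step 3. node 2  ⊔preds=⊤  new=⊤  old=⊥  +wl: 0
  step 4. node 3  ⊔preds=⊤  new=⊤  old=4  +wl: 1
  step 5. node 4  ⊔preds=⊥  new=0  stable
  step 6. node 0  ⊔preds=⊤  new=⊤  old=3  +wl: 2
  step 7. node 1  ⊔preds=⊤  new=⊤  stable
  step 8. node 2  ⊔preds=⊤  new=⊤  stable

Least fixpoint reached:
  node 0: ⊤
  node 1: ⊤
  node 2: ⊤
  node 3: ⊤
  node 4: 0

⊤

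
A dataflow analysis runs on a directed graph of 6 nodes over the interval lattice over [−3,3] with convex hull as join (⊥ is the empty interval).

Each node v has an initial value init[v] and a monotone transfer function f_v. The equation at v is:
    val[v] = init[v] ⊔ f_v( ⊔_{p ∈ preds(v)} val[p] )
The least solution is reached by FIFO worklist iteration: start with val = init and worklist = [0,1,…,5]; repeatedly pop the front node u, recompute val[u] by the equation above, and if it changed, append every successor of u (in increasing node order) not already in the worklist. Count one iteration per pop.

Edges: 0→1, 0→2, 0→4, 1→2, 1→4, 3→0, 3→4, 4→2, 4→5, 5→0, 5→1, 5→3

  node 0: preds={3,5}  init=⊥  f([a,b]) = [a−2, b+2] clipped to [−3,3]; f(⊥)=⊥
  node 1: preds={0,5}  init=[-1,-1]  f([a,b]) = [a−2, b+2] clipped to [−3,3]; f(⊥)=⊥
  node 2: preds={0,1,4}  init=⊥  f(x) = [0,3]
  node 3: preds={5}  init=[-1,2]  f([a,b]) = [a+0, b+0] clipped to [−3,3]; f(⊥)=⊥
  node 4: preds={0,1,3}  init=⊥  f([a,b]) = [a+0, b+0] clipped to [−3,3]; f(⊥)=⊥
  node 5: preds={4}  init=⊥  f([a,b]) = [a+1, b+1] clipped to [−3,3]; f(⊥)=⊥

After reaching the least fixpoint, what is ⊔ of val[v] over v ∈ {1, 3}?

[-3,3]

Iteration log — 12 steps:
  step 1. node 0  ⊔preds=[-1,2]  new=[-3,3]  old=⊥  +wl: 
  step 2. node 1  ⊔preds=[-3,3]  new=[-3,3]  old=[-1,-1]  +wl: 
  step 3. node 2  ⊔preds=[-3,3]  new=[0,3]  old=⊥  +wl: 
  step 4. node 3  ⊔preds=⊥  new=[-1,2]  stable
  step 5. node 4  ⊔preds=[-3,3]  new=[-3,3]  old=⊥  +wl: 2
  step 6. node 5  ⊔preds=[-3,3]  new=[-2,3]  old=⊥  +wl: 0,1,3
  step 7. node 2  ⊔preds=[-3,3]  new=[0,3]  stable
  step 8. node 0  ⊔preds=[-2,3]  new=[-3,3]  stable
  step 9. node 1  ⊔preds=[-3,3]  new=[-3,3]  stable
  step 10. node 3  ⊔preds=[-2,3]  new=[-2,3]  old=[-1,2]  +wl: 0,4
  step 11. node 0  ⊔preds=[-2,3]  new=[-3,3]  stable
  step 12. node 4  ⊔preds=[-3,3]  new=[-3,3]  stable

Least fixpoint reached:
  node 0: [-3,3]
  node 1: [-3,3]
  node 2: [0,3]
  node 3: [-2,3]
  node 4: [-3,3]
  node 5: [-2,3]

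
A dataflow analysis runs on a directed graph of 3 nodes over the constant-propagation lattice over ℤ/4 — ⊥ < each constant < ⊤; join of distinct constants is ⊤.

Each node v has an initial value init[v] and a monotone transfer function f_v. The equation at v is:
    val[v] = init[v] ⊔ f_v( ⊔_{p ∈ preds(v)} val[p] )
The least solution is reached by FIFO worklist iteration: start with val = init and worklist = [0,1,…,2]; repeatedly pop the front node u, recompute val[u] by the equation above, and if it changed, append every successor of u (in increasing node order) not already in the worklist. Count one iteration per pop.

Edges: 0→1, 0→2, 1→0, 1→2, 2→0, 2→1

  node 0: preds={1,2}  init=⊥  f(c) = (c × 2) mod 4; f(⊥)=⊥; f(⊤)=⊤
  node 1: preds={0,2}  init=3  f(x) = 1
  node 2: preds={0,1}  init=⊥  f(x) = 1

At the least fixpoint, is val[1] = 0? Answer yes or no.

Worklist (6 pops):
  #1 pop 0: in=3 → 2 (was ⊥); enqueue []
  #2 pop 1: in=2 → ⊤ (was 3); enqueue [0]
  #3 pop 2: in=⊤ → 1 (was ⊥); enqueue [1]
  #4 pop 0: in=⊤ → ⊤ (was 2); enqueue [2]
  #5 pop 1: in=⊤ → ⊤ (no change)
  #6 pop 2: in=⊤ → 1 (no change)

Fixpoint:
  val[0] = ⊤
  val[1] = ⊤
  val[2] = 1

no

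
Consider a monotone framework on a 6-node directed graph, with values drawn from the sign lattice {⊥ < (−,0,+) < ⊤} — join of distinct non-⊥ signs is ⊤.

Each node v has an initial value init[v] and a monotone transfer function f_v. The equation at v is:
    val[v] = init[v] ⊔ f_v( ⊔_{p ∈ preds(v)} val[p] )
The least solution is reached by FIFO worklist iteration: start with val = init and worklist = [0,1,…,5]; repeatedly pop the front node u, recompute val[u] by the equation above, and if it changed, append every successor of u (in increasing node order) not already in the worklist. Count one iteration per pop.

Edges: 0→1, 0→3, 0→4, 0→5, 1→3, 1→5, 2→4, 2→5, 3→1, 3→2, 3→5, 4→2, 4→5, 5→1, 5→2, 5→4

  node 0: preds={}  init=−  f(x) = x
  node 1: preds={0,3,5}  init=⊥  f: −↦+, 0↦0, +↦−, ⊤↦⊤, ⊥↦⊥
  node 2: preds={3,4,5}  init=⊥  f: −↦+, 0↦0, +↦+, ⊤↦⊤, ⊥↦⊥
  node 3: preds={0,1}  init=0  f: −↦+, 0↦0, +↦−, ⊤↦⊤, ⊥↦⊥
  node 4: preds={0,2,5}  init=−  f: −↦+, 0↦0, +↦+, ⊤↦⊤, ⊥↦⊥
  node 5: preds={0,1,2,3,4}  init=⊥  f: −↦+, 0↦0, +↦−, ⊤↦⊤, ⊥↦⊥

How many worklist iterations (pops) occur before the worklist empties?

Iteration log — 9 steps:
  step 1. node 0  ⊔preds=⊥  new=−  stable
  step 2. node 1  ⊔preds=⊤  new=⊤  old=⊥  +wl: 
  step 3. node 2  ⊔preds=⊤  new=⊤  old=⊥  +wl: 
  step 4. node 3  ⊔preds=⊤  new=⊤  old=0  +wl: 1,2
  step 5. node 4  ⊔preds=⊤  new=⊤  old=−  +wl: 
  step 6. node 5  ⊔preds=⊤  new=⊤  old=⊥  +wl: 4
  step 7. node 1  ⊔preds=⊤  new=⊤  stable
  step 8. node 2  ⊔preds=⊤  new=⊤  stable
  step 9. node 4  ⊔preds=⊤  new=⊤  stable

Least fixpoint reached:
  node 0: −
  node 1: ⊤
  node 2: ⊤
  node 3: ⊤
  node 4: ⊤
  node 5: ⊤

9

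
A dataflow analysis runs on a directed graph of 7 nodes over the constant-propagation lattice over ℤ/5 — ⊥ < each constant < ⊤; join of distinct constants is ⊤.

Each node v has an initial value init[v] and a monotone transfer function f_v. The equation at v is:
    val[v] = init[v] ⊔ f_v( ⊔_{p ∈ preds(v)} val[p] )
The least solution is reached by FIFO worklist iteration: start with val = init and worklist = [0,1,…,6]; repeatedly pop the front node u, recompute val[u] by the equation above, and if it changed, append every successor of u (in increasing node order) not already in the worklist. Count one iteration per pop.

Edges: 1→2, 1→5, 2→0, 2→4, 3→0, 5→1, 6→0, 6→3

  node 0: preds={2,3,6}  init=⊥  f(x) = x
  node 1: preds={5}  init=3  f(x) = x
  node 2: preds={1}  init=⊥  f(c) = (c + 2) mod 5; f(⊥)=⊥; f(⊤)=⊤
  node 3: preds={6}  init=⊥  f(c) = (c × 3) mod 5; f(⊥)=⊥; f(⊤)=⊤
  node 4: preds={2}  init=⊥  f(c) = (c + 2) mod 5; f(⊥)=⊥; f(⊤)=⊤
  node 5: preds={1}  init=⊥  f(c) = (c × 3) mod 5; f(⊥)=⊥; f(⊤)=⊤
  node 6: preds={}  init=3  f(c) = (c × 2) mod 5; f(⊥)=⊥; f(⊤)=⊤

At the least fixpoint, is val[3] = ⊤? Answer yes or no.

Worklist (14 pops):
  #1 pop 0: in=3 → 3 (was ⊥); enqueue []
  #2 pop 1: in=⊥ → 3 (no change)
  #3 pop 2: in=3 → 0 (was ⊥); enqueue [0]
  #4 pop 3: in=3 → 4 (was ⊥); enqueue []
  #5 pop 4: in=0 → 2 (was ⊥); enqueue []
  #6 pop 5: in=3 → 4 (was ⊥); enqueue [1]
  #7 pop 6: in=⊥ → 3 (no change)
  #8 pop 0: in=⊤ → ⊤ (was 3); enqueue []
  #9 pop 1: in=4 → ⊤ (was 3); enqueue [2,5]
  #10 pop 2: in=⊤ → ⊤ (was 0); enqueue [0,4]
  #11 pop 5: in=⊤ → ⊤ (was 4); enqueue [1]
  #12 pop 0: in=⊤ → ⊤ (no change)
  #13 pop 4: in=⊤ → ⊤ (was 2); enqueue []
  #14 pop 1: in=⊤ → ⊤ (no change)

Fixpoint:
  val[0] = ⊤
  val[1] = ⊤
  val[2] = ⊤
  val[3] = 4
  val[4] = ⊤
  val[5] = ⊤
  val[6] = 3

no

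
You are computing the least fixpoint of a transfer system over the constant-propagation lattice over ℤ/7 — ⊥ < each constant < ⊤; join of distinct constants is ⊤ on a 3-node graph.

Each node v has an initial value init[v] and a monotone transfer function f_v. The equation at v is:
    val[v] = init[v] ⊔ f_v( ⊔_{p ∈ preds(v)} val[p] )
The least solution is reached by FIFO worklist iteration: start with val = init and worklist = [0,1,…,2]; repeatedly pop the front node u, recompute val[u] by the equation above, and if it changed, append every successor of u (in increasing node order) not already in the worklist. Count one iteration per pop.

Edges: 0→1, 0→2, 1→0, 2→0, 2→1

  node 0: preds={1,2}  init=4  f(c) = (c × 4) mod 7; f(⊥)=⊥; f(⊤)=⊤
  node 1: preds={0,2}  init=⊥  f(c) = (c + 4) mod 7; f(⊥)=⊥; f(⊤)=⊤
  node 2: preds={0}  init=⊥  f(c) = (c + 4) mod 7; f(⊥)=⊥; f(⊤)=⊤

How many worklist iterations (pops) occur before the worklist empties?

10

Trace (10 dequeues):
  [1] u=0 | in ⊥ | out 4 | ==
  [2] u=1 | in 4 | out 1 | prev ⊥ | push {0}
  [3] u=2 | in 4 | out 1 | prev ⊥ | push {1}
  [4] u=0 | in 1 | out 4 | ==
  [5] u=1 | in ⊤ | out ⊤ | prev 1 | push {0}
  [6] u=0 | in ⊤ | out ⊤ | prev 4 | push {1,2}
  [7] u=1 | in ⊤ | out ⊤ | ==
  [8] u=2 | in ⊤ | out ⊤ | prev 1 | push {0,1}
  [9] u=0 | in ⊤ | out ⊤ | ==
  [10] u=1 | in ⊤ | out ⊤ | ==

Converged values:
  [0] ⊤
  [1] ⊤
  [2] ⊤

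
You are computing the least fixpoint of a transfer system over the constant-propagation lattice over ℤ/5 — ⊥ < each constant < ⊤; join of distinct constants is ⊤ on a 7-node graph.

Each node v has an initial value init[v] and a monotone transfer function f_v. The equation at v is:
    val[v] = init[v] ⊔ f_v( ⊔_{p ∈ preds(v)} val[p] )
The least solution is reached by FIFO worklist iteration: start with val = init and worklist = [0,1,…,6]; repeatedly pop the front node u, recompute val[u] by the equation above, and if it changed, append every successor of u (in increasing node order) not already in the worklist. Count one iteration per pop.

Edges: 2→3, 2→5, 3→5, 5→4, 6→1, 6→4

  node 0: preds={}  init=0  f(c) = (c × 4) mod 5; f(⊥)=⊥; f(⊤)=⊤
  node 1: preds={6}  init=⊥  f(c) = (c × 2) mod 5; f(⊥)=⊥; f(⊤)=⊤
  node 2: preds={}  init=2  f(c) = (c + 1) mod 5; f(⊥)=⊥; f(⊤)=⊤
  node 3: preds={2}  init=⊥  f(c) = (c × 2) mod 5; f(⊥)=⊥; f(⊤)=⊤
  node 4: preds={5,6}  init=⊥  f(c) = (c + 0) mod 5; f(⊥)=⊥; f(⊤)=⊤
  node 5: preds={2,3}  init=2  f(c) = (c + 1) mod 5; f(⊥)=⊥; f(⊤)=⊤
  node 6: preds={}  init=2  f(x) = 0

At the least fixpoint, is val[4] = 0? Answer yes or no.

Trace (9 dequeues):
  [1] u=0 | in ⊥ | out 0 | ==
  [2] u=1 | in 2 | out 4 | prev ⊥ | push {}
  [3] u=2 | in ⊥ | out 2 | ==
  [4] u=3 | in 2 | out 4 | prev ⊥ | push {}
  [5] u=4 | in 2 | out 2 | prev ⊥ | push {}
  [6] u=5 | in ⊤ | out ⊤ | prev 2 | push {4}
  [7] u=6 | in ⊥ | out ⊤ | prev 2 | push {1}
  [8] u=4 | in ⊤ | out ⊤ | prev 2 | push {}
  [9] u=1 | in ⊤ | out ⊤ | prev 4 | push {}

Converged values:
  [0] 0
  [1] ⊤
  [2] 2
  [3] 4
  [4] ⊤
  [5] ⊤
  [6] ⊤

no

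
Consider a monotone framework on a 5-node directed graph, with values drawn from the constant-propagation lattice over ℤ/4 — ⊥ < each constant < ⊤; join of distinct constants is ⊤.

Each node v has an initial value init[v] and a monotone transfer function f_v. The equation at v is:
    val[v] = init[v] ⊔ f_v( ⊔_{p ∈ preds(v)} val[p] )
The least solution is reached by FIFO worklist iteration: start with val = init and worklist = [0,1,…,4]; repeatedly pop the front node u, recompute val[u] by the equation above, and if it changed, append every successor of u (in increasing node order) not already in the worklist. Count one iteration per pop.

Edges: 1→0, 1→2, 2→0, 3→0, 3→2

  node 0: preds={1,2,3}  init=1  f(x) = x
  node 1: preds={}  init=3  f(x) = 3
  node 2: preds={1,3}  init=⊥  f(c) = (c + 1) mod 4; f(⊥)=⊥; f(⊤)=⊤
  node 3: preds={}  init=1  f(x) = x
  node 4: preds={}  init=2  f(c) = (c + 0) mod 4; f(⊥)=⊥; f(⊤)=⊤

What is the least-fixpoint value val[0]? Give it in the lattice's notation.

⊤

Worklist (6 pops):
  #1 pop 0: in=⊤ → ⊤ (was 1); enqueue []
  #2 pop 1: in=⊥ → 3 (no change)
  #3 pop 2: in=⊤ → ⊤ (was ⊥); enqueue [0]
  #4 pop 3: in=⊥ → 1 (no change)
  #5 pop 4: in=⊥ → 2 (no change)
  #6 pop 0: in=⊤ → ⊤ (no change)

Fixpoint:
  val[0] = ⊤
  val[1] = 3
  val[2] = ⊤
  val[3] = 1
  val[4] = 2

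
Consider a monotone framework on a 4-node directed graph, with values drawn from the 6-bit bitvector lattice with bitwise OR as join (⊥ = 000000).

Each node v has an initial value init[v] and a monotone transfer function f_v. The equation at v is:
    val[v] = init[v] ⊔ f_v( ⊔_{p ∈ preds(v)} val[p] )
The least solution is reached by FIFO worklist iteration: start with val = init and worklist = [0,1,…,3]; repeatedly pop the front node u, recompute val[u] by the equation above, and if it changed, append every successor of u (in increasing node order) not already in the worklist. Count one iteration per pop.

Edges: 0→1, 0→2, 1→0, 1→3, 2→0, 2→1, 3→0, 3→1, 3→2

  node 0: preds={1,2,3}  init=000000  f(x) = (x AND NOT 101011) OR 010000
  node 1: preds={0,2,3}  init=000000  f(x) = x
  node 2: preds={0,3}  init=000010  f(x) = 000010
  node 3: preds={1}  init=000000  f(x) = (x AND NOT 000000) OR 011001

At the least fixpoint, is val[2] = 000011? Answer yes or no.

no

Trace (9 dequeues):
  [1] u=0 | in 000010 | out 010000 | prev 000000 | push {}
  [2] u=1 | in 010010 | out 010010 | prev 000000 | push {0}
  [3] u=2 | in 010000 | out 000010 | ==
  [4] u=3 | in 010010 | out 011011 | prev 000000 | push {1,2}
  [5] u=0 | in 011011 | out 010000 | ==
  [6] u=1 | in 011011 | out 011011 | prev 010010 | push {0,3}
  [7] u=2 | in 011011 | out 000010 | ==
  [8] u=0 | in 011011 | out 010000 | ==
  [9] u=3 | in 011011 | out 011011 | ==

Converged values:
  [0] 010000
  [1] 011011
  [2] 000010
  [3] 011011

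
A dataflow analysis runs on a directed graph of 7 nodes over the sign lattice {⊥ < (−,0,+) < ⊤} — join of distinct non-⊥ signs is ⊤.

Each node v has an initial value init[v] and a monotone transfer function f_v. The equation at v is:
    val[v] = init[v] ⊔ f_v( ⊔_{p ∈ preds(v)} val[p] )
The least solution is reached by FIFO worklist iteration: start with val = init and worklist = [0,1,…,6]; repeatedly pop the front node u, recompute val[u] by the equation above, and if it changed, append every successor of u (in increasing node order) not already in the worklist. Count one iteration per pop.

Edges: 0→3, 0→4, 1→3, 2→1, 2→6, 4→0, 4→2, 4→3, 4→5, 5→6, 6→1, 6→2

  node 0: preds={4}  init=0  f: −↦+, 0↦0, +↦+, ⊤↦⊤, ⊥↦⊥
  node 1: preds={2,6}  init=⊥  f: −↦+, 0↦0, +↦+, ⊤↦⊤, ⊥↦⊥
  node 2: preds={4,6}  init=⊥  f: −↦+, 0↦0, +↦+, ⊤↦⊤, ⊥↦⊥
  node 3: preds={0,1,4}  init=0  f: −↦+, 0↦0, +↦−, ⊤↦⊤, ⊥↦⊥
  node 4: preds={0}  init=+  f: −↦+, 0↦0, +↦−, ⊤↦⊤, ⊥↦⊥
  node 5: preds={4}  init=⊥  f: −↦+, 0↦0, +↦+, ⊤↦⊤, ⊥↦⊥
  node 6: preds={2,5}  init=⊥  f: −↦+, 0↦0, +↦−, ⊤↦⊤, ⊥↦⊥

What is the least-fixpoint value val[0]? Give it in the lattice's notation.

⊤

Trace (13 dequeues):
  [1] u=0 | in + | out ⊤ | prev 0 | push {}
  [2] u=1 | in ⊥ | out ⊥ | ==
  [3] u=2 | in + | out + | prev ⊥ | push {1}
  [4] u=3 | in ⊤ | out ⊤ | prev 0 | push {}
  [5] u=4 | in ⊤ | out ⊤ | prev + | push {0,2,3}
  [6] u=5 | in ⊤ | out ⊤ | prev ⊥ | push {}
  [7] u=6 | in ⊤ | out ⊤ | prev ⊥ | push {}
  [8] u=1 | in ⊤ | out ⊤ | prev ⊥ | push {}
  [9] u=0 | in ⊤ | out ⊤ | ==
  [10] u=2 | in ⊤ | out ⊤ | prev + | push {1,6}
  [11] u=3 | in ⊤ | out ⊤ | ==
  [12] u=1 | in ⊤ | out ⊤ | ==
  [13] u=6 | in ⊤ | out ⊤ | ==

Converged values:
  [0] ⊤
  [1] ⊤
  [2] ⊤
  [3] ⊤
  [4] ⊤
  [5] ⊤
  [6] ⊤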